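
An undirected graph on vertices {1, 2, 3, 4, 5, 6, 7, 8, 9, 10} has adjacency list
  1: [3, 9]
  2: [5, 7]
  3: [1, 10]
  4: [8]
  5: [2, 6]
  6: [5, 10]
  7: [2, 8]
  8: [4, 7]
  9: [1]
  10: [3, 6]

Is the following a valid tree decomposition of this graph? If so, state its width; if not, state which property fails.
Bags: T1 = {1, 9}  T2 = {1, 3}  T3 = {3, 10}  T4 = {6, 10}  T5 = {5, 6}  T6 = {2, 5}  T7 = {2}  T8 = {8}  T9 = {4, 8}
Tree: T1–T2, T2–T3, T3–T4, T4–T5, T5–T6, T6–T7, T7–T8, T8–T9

No — vertex 7 appears in no bag.

A tree decomposition must satisfy three properties: every vertex lies in some bag; for every edge, both endpoints lie together in some bag; and for every vertex, the bags containing it form a connected subtree. Here vertex 7 appears in no bag, so the decomposition is invalid.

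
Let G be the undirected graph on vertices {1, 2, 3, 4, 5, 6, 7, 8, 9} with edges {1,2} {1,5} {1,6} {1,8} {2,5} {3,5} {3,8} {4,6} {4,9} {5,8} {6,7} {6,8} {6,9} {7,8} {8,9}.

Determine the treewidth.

A width-2 tree decomposition is:
Bags: B1 = {1, 2, 5}  B2 = {1, 5, 8}  B3 = {1, 6, 8}  B4 = {6, 8, 9}  B5 = {3, 5, 8}  B6 = {6, 7, 8}  B7 = {4, 6, 9}
Tree: B1–B2, B2–B3, B3–B4, B2–B5, B3–B6, B4–B7
Each bag holds 3 vertices, so the decomposition has width 2, which upper-bounds the treewidth. For the lower bound, the 3 vertices {3, 5, 8} are pairwise adjacent, and any tree decomposition puts a clique entirely inside one bag — forcing width ≥ 2. Hence tw(G) = 2 exactly.

2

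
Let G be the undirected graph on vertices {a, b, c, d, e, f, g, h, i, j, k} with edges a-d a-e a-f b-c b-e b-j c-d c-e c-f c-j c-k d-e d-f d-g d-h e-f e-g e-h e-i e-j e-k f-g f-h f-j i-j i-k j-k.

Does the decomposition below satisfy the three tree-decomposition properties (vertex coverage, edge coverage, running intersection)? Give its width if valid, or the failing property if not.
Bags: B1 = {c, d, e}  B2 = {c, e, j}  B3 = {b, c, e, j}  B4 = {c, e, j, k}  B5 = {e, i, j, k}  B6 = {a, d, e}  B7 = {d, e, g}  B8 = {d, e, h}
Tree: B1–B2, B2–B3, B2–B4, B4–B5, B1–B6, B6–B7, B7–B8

A tree decomposition must satisfy three properties: every vertex lies in some bag; for every edge, both endpoints lie together in some bag; and for every vertex, the bags containing it form a connected subtree. Here vertex f appears in no bag, so the decomposition is invalid.

No — vertex f appears in no bag.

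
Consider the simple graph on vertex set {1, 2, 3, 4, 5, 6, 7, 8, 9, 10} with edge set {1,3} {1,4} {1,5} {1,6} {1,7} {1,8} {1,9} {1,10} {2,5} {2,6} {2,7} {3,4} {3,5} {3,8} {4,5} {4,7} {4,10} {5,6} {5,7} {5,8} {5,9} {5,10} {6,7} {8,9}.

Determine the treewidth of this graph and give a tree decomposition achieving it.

Treewidth 3.
One optimal decomposition is:
Bags: B1 = {1, 3, 4, 5}  B2 = {1, 4, 5, 7}  B3 = {1, 4, 5, 10}  B4 = {1, 3, 5, 8}  B5 = {1, 5, 6, 7}  B6 = {1, 5, 8, 9}  B7 = {2, 5, 6, 7}
Tree: B1–B2, B2–B3, B1–B4, B2–B5, B4–B6, B5–B7

Every bag has size at most 4, so the width is 4 − 1 = 3 and tw(G) ≤ 3. For the lower bound, the 4 vertices {1, 5, 8, 9} are pairwise adjacent, and any tree decomposition puts a clique entirely inside one bag — forcing width ≥ 3. Combining the bounds, tw(G) = 3.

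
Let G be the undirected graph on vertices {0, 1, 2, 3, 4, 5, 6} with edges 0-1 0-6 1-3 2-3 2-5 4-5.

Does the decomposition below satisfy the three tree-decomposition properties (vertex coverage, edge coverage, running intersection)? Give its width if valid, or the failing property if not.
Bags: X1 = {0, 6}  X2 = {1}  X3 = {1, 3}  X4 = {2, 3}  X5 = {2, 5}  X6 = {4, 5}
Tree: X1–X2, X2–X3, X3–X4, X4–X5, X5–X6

No — edge (0,1) lies in no bag.

A tree decomposition must satisfy three properties: every vertex lies in some bag; for every edge, both endpoints lie together in some bag; and for every vertex, the bags containing it form a connected subtree. Here edge (0,1) lies in no bag, so the decomposition is invalid.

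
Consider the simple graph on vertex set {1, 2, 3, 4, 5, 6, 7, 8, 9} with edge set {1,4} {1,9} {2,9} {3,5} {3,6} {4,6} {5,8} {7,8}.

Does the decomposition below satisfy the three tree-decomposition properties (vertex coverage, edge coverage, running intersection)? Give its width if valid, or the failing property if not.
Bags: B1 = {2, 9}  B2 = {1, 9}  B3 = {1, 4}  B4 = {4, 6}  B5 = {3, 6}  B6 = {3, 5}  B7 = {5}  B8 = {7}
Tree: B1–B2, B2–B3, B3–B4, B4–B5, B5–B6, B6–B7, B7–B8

No — vertex 8 appears in no bag.

A tree decomposition must satisfy three properties: every vertex lies in some bag; for every edge, both endpoints lie together in some bag; and for every vertex, the bags containing it form a connected subtree. Here vertex 8 appears in no bag, so the decomposition is invalid.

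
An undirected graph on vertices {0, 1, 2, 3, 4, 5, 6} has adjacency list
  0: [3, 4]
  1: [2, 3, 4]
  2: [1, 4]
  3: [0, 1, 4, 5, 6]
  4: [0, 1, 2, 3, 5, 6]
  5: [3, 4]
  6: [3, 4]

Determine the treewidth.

A width-2 tree decomposition is:
Bags: B1 = {3, 4, 6}  B2 = {3, 4, 5}  B3 = {0, 3, 4}  B4 = {1, 3, 4}  B5 = {1, 2, 4}
Tree: B1–B2, B2–B3, B1–B4, B4–B5
Every bag has size at most 3, so the width is 3 − 1 = 2 and tw(G) ≤ 2. On the other hand G contains the 3-clique {1, 2, 4}. A clique must lie in a single bag of any decomposition, so no decomposition can have width below 2. Therefore the treewidth is 2.

2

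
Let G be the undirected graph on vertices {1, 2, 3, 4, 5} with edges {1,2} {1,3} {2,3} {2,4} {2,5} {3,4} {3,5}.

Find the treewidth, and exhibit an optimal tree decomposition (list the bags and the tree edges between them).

Treewidth 2.
One optimal decomposition is:
Bags: B1 = {2, 3, 5}  B2 = {2, 3, 4}  B3 = {1, 2, 3}
Tree: B1–B2, B1–B3

Each bag holds 3 vertices, so the decomposition has width 2, which upper-bounds the treewidth. Conversely, {1, 2, 3} is a clique of size 3, and the vertices of any clique must share a bag in every tree decomposition; so some bag has ≥ 3 vertices and tw(G) ≥ 2. Combining the bounds, tw(G) = 2.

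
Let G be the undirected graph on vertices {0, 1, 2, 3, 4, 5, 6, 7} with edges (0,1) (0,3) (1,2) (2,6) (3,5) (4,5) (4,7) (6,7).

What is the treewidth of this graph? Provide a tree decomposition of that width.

Each bag holds 3 vertices, so the decomposition has width 2, which upper-bounds the treewidth. Since 4–5–3–0–1–2–6–7–4 is a cycle in G, G is not acyclic. Forests are exactly the graphs of treewidth ≤ 1, so tw(G) ≥ 2. Combining the bounds, tw(G) = 2.

Treewidth 2.
One such decomposition:
Bags: B1 = {3, 4, 5}  B2 = {0, 3, 4}  B3 = {0, 1, 4}  B4 = {1, 2, 4}  B5 = {2, 4, 6}  B6 = {4, 6, 7}
Tree: B1–B2, B2–B3, B3–B4, B4–B5, B5–B6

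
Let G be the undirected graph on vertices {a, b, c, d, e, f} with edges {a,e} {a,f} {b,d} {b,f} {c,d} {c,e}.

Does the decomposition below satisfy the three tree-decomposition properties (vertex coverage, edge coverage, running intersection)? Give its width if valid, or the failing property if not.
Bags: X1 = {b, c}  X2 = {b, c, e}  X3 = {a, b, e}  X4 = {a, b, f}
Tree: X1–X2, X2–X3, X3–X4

A tree decomposition must satisfy three properties: every vertex lies in some bag; for every edge, both endpoints lie together in some bag; and for every vertex, the bags containing it form a connected subtree. Here vertex d appears in no bag, so the decomposition is invalid.

No — vertex d appears in no bag.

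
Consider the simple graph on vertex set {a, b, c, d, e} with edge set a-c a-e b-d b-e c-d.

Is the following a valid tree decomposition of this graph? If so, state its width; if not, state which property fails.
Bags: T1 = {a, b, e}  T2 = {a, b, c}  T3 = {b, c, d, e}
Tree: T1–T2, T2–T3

A tree decomposition must satisfy three properties: every vertex lies in some bag; for every edge, both endpoints lie together in some bag; and for every vertex, the bags containing it form a connected subtree. Here bags containing vertex e are not connected in the tree, so the decomposition is invalid.

No — bags containing vertex e are not connected in the tree.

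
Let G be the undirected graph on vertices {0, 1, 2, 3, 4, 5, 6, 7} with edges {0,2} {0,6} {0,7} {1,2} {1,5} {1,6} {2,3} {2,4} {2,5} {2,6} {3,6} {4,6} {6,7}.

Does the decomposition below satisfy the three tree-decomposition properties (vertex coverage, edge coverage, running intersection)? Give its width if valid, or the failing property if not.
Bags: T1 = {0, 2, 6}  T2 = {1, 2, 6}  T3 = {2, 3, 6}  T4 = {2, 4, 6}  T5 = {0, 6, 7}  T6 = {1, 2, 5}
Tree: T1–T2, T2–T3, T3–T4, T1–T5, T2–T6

Every vertex of G appears in some bag (union = {0, 1, 2, 3, 4, 5, 6, 7}); every edge is covered by a bag; and for each vertex v the set of bags containing v is connected in the bag tree. The decomposition is therefore valid. The largest bag has 3 vertices, so the width is 2.

Yes; width 2.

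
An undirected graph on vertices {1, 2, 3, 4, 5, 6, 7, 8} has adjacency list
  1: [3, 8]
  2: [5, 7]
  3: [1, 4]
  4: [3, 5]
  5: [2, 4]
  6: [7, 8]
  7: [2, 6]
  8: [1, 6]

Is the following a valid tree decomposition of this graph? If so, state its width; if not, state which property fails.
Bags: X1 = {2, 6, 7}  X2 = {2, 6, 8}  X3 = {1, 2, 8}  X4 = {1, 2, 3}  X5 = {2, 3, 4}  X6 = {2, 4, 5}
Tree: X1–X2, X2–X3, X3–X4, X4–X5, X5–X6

Every vertex of G appears in some bag (union = {1, 2, 3, 4, 5, 6, 7, 8}); every edge is covered by a bag; and for each vertex v the set of bags containing v is connected in the bag tree. The decomposition is therefore valid. The largest bag has 3 vertices, so the width is 2.

Yes; width 2.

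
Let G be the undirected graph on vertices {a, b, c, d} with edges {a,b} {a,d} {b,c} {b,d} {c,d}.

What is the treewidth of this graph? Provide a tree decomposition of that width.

Treewidth 2.
Bags: B1 = {a, b, d}  B2 = {b, c, d}
Tree: B1–B2

Every bag has size at most 3, so the width is 3 − 1 = 2 and tw(G) ≤ 2. For the lower bound, the 3 vertices {b, c, d} are pairwise adjacent, and any tree decomposition puts a clique entirely inside one bag — forcing width ≥ 2. Combining the bounds, tw(G) = 2.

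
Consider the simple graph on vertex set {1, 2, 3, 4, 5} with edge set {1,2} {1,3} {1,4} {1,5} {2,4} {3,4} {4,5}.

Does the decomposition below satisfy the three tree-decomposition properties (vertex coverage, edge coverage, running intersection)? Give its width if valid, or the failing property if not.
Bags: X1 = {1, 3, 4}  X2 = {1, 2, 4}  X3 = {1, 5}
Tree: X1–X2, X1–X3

No — edge (4,5) lies in no bag.

A tree decomposition must satisfy three properties: every vertex lies in some bag; for every edge, both endpoints lie together in some bag; and for every vertex, the bags containing it form a connected subtree. Here edge (4,5) lies in no bag, so the decomposition is invalid.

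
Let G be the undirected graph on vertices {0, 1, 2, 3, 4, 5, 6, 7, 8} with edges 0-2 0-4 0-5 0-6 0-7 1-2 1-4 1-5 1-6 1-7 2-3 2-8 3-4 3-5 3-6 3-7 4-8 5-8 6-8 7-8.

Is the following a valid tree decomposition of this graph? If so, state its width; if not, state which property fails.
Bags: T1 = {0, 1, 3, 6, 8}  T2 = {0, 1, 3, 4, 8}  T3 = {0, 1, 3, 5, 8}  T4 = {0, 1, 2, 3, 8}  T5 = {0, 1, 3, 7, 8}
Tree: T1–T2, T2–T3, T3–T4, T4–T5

Yes; width 4.

Every vertex of G appears in some bag (union = {0, 1, 2, 3, 4, 5, 6, 7, 8}); every edge is covered by a bag; and for each vertex v the set of bags containing v is connected in the bag tree. The decomposition is therefore valid. The largest bag has 5 vertices, so the width is 4.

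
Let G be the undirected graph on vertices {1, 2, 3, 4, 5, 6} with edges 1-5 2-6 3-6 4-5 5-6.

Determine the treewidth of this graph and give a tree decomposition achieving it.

Treewidth 1.
One such decomposition:
Bags: B1 = {5, 6}  B2 = {4, 5}  B3 = {2, 6}  B4 = {3, 6}  B5 = {1, 5}
Tree: B1–B2, B1–B3, B1–B4, B1–B5

The largest bag has 2 vertices, giving width 1; this decomposition certifies tw(G) ≤ 1. Since G has at least one edge (e.g. 5–6), it is not an edgeless graph, so tw(G) ≥ 1. Combining the bounds, tw(G) = 1.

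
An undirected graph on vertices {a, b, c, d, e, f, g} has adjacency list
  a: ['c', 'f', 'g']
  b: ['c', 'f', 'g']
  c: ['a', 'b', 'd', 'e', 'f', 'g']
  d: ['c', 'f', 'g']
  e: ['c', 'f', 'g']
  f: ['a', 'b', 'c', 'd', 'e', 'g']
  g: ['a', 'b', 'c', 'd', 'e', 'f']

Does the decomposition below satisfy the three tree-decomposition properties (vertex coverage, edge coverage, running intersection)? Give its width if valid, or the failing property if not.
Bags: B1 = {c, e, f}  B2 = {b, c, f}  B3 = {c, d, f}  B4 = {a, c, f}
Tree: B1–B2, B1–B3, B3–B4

No — vertex g appears in no bag.

A tree decomposition must satisfy three properties: every vertex lies in some bag; for every edge, both endpoints lie together in some bag; and for every vertex, the bags containing it form a connected subtree. Here vertex g appears in no bag, so the decomposition is invalid.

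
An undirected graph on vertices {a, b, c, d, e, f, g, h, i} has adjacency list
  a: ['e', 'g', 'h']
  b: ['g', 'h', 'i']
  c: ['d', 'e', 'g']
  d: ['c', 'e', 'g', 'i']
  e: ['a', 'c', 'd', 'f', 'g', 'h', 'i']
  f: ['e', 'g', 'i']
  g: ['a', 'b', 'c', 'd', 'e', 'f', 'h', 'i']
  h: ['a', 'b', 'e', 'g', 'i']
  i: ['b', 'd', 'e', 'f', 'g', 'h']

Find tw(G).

A width-3 tree decomposition is:
Bags: B1 = {e, g, h, i}  B2 = {d, e, g, i}  B3 = {b, g, h, i}  B4 = {a, e, g, h}  B5 = {c, d, e, g}  B6 = {e, f, g, i}
Tree: B1–B2, B1–B3, B1–B4, B2–B5, B1–B6
The largest bag has 4 vertices, giving width 3; this decomposition certifies tw(G) ≤ 3. Conversely, {c, d, e, g} is a clique of size 4, and the vertices of any clique must share a bag in every tree decomposition; so some bag has ≥ 4 vertices and tw(G) ≥ 3. Hence tw(G) = 3 exactly.

3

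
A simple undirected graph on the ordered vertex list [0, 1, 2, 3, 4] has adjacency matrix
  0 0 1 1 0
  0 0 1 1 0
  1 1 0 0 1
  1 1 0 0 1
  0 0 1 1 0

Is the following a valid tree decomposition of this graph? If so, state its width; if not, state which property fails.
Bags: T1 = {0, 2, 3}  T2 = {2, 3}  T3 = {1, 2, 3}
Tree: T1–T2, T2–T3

No — vertex 4 appears in no bag.

A tree decomposition must satisfy three properties: every vertex lies in some bag; for every edge, both endpoints lie together in some bag; and for every vertex, the bags containing it form a connected subtree. Here vertex 4 appears in no bag, so the decomposition is invalid.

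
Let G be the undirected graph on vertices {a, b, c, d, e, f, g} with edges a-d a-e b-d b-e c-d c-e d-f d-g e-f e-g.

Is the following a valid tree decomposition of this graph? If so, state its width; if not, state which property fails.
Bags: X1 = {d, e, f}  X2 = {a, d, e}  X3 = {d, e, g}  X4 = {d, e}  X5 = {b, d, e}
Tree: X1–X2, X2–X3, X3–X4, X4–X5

A tree decomposition must satisfy three properties: every vertex lies in some bag; for every edge, both endpoints lie together in some bag; and for every vertex, the bags containing it form a connected subtree. Here vertex c appears in no bag, so the decomposition is invalid.

No — vertex c appears in no bag.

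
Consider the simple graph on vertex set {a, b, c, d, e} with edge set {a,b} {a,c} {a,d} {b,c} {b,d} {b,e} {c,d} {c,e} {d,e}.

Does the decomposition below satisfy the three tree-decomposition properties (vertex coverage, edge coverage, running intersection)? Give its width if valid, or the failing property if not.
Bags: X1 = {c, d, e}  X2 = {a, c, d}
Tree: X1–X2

A tree decomposition must satisfy three properties: every vertex lies in some bag; for every edge, both endpoints lie together in some bag; and for every vertex, the bags containing it form a connected subtree. Here vertex b appears in no bag, so the decomposition is invalid.

No — vertex b appears in no bag.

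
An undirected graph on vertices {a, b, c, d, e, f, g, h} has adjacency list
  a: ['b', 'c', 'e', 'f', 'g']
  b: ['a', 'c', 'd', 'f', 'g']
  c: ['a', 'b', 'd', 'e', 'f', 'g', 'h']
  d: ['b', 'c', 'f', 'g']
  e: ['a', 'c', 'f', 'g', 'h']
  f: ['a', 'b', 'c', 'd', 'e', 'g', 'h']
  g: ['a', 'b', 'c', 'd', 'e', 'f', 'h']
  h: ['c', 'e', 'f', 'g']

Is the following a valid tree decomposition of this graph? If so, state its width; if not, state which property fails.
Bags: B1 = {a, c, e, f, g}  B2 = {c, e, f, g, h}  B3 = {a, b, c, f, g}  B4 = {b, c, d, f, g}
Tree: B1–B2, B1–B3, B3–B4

Vertex coverage: the bags together contain {a, b, c, d, e, f, g, h}, the full vertex set. Edge coverage: each edge of G has both endpoints in at least one bag. Running intersection: for every vertex, the bags containing it form a connected subtree. All three properties hold, so this is a valid tree decomposition of width max|bag| − 1 = 4, and hence tw(G) ≤ 4.

Yes; width 4.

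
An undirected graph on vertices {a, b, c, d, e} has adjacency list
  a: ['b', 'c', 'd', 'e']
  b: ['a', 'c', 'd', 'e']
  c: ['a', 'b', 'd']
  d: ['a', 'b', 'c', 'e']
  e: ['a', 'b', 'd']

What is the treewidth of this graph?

A width-3 tree decomposition is:
Bags: B1 = {a, b, d, e}  B2 = {a, b, c, d}
Tree: B1–B2
The largest bag has 4 vertices, giving width 3; this decomposition certifies tw(G) ≤ 3. For the lower bound, the 4 vertices {a, b, d, e} are pairwise adjacent, and any tree decomposition puts a clique entirely inside one bag — forcing width ≥ 3. Therefore the treewidth is 3.

3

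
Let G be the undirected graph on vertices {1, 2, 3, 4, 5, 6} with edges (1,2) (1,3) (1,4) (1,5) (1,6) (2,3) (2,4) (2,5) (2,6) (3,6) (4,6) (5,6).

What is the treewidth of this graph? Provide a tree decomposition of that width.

Every bag has size at most 4, so the width is 4 − 1 = 3 and tw(G) ≤ 3. On the other hand G contains the 4-clique {1, 2, 3, 6}. A clique must lie in a single bag of any decomposition, so no decomposition can have width below 3. Therefore the treewidth is 3.

Treewidth 3.
One such decomposition:
Bags: B1 = {1, 2, 5, 6}  B2 = {1, 2, 4, 6}  B3 = {1, 2, 3, 6}
Tree: B1–B2, B1–B3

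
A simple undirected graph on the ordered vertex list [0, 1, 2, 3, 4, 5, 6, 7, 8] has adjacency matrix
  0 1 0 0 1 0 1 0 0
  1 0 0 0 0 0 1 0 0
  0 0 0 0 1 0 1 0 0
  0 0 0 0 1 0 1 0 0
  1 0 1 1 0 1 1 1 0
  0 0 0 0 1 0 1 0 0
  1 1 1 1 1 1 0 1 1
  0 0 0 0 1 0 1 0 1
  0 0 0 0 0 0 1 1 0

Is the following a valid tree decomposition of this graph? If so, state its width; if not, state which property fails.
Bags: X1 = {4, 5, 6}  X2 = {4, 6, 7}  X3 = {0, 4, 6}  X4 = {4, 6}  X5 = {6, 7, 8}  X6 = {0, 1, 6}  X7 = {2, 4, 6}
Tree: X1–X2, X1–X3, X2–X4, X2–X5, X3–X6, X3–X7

No — vertex 3 appears in no bag.

A tree decomposition must satisfy three properties: every vertex lies in some bag; for every edge, both endpoints lie together in some bag; and for every vertex, the bags containing it form a connected subtree. Here vertex 3 appears in no bag, so the decomposition is invalid.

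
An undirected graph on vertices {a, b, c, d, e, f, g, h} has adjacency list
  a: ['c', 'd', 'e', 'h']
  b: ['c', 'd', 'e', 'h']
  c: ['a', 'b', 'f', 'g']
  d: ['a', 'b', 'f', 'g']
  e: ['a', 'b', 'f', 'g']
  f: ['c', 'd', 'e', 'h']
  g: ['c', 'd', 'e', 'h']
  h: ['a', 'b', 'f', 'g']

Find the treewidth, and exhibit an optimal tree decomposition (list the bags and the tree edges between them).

Every bag has size at most 5, so the width is 5 − 1 = 4 and tw(G) ≤ 4. For the lower bound: the 5 vertex sets {b,h}, {a,e}, {d,g}, {f}, {c} are disjoint, each induces a connected subgraph, and every pair is joined by at least one edge of G. Contracting each set to a single vertex therefore yields K_{5} as a minor, and since treewidth is minor-monotone, tw(G) ≥ tw(K_{5}) = 4. Therefore the treewidth is 4.

Treewidth 4.
Bags: B1 = {a, b, f, g, h}  B2 = {a, b, e, f, g}  B3 = {a, b, d, f, g}  B4 = {a, b, c, f, g}
Tree: B1–B2, B2–B3, B3–B4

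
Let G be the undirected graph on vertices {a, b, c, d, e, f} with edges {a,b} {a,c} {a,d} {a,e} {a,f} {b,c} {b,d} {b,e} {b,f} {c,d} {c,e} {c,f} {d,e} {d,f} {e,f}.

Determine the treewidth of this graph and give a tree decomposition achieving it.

A single bag containing all 6 vertices is trivially a valid decomposition of width 5. On the other hand G contains the 6-clique {a, b, c, d, e, f}. A clique must lie in a single bag of any decomposition, so no decomposition can have width below 5. The upper and lower bounds meet at 5, so that is the treewidth.

Treewidth 5.
Bags: B1 = {a, b, c, d, e, f}
Tree: (single bag)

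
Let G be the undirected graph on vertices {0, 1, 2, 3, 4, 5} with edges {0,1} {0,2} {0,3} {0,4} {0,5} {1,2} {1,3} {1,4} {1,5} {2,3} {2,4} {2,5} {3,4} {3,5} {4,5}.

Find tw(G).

A width-5 tree decomposition is:
Bags: B1 = {0, 1, 2, 3, 4, 5}
Tree: (single bag)
With just one bag of size 6, the width is 6 − 1 = 5, so tw(G) ≤ 5. On the other hand G contains the 6-clique {0, 1, 2, 3, 4, 5}. A clique must lie in a single bag of any decomposition, so no decomposition can have width below 5. The upper and lower bounds meet at 5, so that is the treewidth.

5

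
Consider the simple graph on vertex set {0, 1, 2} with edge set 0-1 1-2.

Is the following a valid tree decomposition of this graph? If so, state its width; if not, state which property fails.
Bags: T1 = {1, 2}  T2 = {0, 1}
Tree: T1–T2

Yes; width 1.

Checking the three conditions: (i) the bags cover all of {0, 1, 2}; (ii) for each edge, some bag contains both endpoints; (iii) the bags containing any fixed vertex form a subtree. All hold, so the decomposition is valid with width 2 − 1 = 1.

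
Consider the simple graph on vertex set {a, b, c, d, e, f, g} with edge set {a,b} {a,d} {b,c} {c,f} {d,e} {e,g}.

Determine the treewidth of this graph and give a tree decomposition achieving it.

Every bag has size at most 2, so the width is 2 − 1 = 1 and tw(G) ≤ 1. G has an edge, so its treewidth is at least 1. Therefore the treewidth is 1.

Treewidth 1.
One optimal decomposition is:
Bags: B1 = {c, f}  B2 = {b, c}  B3 = {a, b}  B4 = {a, d}  B5 = {d, e}  B6 = {e, g}
Tree: B1–B2, B2–B3, B3–B4, B4–B5, B5–B6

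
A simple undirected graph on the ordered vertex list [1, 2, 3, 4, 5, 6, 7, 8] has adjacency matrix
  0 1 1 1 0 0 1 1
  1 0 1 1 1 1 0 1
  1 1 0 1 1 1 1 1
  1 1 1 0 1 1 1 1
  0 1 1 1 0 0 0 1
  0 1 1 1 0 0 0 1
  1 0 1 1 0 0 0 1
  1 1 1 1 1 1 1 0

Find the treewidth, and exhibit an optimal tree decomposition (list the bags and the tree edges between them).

Each bag holds 5 vertices, so the decomposition has width 4, which upper-bounds the treewidth. On the other hand G contains the 5-clique {1, 2, 3, 4, 8}. A clique must lie in a single bag of any decomposition, so no decomposition can have width below 4. Therefore the treewidth is 4.

Treewidth 4.
One such decomposition:
Bags: B1 = {1, 2, 3, 4, 8}  B2 = {1, 3, 4, 7, 8}  B3 = {2, 3, 4, 5, 8}  B4 = {2, 3, 4, 6, 8}
Tree: B1–B2, B1–B3, B1–B4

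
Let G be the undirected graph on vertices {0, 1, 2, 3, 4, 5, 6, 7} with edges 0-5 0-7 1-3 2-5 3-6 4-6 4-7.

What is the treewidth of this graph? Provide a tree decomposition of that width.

Treewidth 1.
Bags: B1 = {2, 5}  B2 = {0, 5}  B3 = {0, 7}  B4 = {4, 7}  B5 = {4, 6}  B6 = {3, 6}  B7 = {1, 3}
Tree: B1–B2, B2–B3, B3–B4, B4–B5, B5–B6, B6–B7

The largest bag has 2 vertices, giving width 1; this decomposition certifies tw(G) ≤ 1. Since G has at least one edge (e.g. 2–5), it is not an edgeless graph, so tw(G) ≥ 1. The upper and lower bounds meet at 1, so that is the treewidth.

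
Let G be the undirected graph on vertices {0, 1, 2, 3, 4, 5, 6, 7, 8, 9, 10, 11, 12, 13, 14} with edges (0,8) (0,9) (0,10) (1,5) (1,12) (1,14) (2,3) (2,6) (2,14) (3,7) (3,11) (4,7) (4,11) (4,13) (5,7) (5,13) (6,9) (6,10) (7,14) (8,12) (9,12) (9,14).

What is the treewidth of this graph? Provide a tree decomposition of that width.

Treewidth 3.
Bags: B1 = {0, 6, 8, 10}  B2 = {0, 6, 8, 9}  B3 = {6, 8, 9, 12}  B4 = {2, 6, 9, 12}  B5 = {2, 9, 12, 14}  B6 = {1, 2, 12, 14}  B7 = {1, 2, 3, 14}  B8 = {1, 3, 7, 14}  B9 = {1, 3, 5, 7}  B10 = {3, 5, 7, 11}  B11 = {4, 5, 7, 11}  B12 = {4, 5, 11, 13}
Tree: B1–B2, B2–B3, B3–B4, B4–B5, B5–B6, B6–B7, B7–B8, B8–B9, B9–B10, B10–B11, B11–B12

Each bag holds 4 vertices, so the decomposition has width 3, which upper-bounds the treewidth. For the lower bound: the 4 vertex sets {0,8,10}, {6}, {9}, {1,2,12,14} are disjoint, each induces a connected subgraph, and every pair is joined by at least one edge of G. Contracting each set to a single vertex therefore yields K_{4} as a minor, and since treewidth is minor-monotone, tw(G) ≥ tw(K_{4}) = 3. Therefore the treewidth is 3.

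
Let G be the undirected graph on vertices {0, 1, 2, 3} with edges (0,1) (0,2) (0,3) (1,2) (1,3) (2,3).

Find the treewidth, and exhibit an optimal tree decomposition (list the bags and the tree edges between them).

With just one bag of size 4, the width is 4 − 1 = 3, so tw(G) ≤ 3. Conversely, {0, 1, 2, 3} is a clique of size 4, and the vertices of any clique must share a bag in every tree decomposition; so some bag has ≥ 4 vertices and tw(G) ≥ 3. Therefore the treewidth is 3.

Treewidth 3.
One such decomposition:
Bags: B1 = {0, 1, 2, 3}
Tree: (single bag)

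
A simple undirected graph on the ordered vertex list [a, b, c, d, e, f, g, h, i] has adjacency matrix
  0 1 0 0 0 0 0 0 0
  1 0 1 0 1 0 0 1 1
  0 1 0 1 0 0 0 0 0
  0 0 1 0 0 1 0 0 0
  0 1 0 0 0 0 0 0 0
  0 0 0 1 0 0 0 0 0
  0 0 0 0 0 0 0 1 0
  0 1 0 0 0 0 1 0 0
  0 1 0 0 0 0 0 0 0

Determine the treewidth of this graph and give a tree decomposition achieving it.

Every bag has size at most 2, so the width is 2 − 1 = 1 and tw(G) ≤ 1. Since G has at least one edge (e.g. c–b), it is not an edgeless graph, so tw(G) ≥ 1. Therefore the treewidth is 1.

Treewidth 1.
One such decomposition:
Bags: B1 = {b, c}  B2 = {b, i}  B3 = {c, d}  B4 = {b, e}  B5 = {b, h}  B6 = {g, h}  B7 = {a, b}  B8 = {d, f}
Tree: B1–B2, B1–B3, B2–B4, B4–B5, B5–B6, B1–B7, B3–B8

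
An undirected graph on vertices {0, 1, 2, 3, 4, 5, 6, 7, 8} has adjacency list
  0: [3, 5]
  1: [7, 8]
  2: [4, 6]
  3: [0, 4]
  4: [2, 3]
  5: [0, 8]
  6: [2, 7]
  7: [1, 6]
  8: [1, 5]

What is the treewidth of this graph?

A width-2 tree decomposition is:
Bags: B1 = {1, 7, 8}  B2 = {6, 7, 8}  B3 = {2, 6, 8}  B4 = {2, 4, 8}  B5 = {3, 4, 8}  B6 = {0, 3, 8}  B7 = {0, 5, 8}
Tree: B1–B2, B2–B3, B3–B4, B4–B5, B5–B6, B6–B7
Each bag holds 3 vertices, so the decomposition has width 2, which upper-bounds the treewidth. For the lower bound, G contains the cycle 8–1–7–6–2–4–3–0–5–8, so G is not a forest; only forests have treewidth ≤ 1, hence tw(G) ≥ 2. Combining the bounds, tw(G) = 2.

2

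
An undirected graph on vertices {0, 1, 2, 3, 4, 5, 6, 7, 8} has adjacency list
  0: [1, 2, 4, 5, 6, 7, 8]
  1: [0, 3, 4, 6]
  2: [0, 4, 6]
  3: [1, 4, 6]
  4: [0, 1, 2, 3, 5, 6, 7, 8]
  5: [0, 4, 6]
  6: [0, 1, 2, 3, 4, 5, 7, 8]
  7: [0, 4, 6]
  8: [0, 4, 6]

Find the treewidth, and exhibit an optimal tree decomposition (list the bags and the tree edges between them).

The largest bag has 4 vertices, giving width 3; this decomposition certifies tw(G) ≤ 3. On the other hand G contains the 4-clique {0, 1, 4, 6}. A clique must lie in a single bag of any decomposition, so no decomposition can have width below 3. Combining the bounds, tw(G) = 3.

Treewidth 3.
Bags: B1 = {0, 1, 4, 6}  B2 = {0, 2, 4, 6}  B3 = {0, 4, 5, 6}  B4 = {1, 3, 4, 6}  B5 = {0, 4, 6, 8}  B6 = {0, 4, 6, 7}
Tree: B1–B2, B1–B3, B1–B4, B2–B5, B5–B6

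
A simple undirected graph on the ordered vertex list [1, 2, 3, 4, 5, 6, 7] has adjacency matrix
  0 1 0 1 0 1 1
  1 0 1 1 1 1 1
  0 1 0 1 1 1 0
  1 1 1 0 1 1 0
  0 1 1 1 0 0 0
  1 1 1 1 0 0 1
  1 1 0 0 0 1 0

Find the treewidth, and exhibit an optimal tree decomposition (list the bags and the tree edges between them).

Treewidth 3.
One optimal decomposition is:
Bags: B1 = {2, 3, 4, 5}  B2 = {2, 3, 4, 6}  B3 = {1, 2, 4, 6}  B4 = {1, 2, 6, 7}
Tree: B1–B2, B2–B3, B3–B4

The largest bag has 4 vertices, giving width 3; this decomposition certifies tw(G) ≤ 3. On the other hand G contains the 4-clique {1, 2, 4, 6}. A clique must lie in a single bag of any decomposition, so no decomposition can have width below 3. Hence tw(G) = 3 exactly.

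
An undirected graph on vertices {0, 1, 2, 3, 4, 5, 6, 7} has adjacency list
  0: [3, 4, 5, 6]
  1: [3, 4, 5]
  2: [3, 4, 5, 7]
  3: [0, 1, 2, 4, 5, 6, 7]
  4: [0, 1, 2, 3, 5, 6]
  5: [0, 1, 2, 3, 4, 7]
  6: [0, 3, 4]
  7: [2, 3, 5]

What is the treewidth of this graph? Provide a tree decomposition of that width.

Treewidth 3.
One optimal decomposition is:
Bags: B1 = {0, 3, 4, 5}  B2 = {1, 3, 4, 5}  B3 = {2, 3, 4, 5}  B4 = {2, 3, 5, 7}  B5 = {0, 3, 4, 6}
Tree: B1–B2, B1–B3, B3–B4, B1–B5

The largest bag has 4 vertices, giving width 3; this decomposition certifies tw(G) ≤ 3. Conversely, {0, 3, 4, 5} is a clique of size 4, and the vertices of any clique must share a bag in every tree decomposition; so some bag has ≥ 4 vertices and tw(G) ≥ 3. Hence tw(G) = 3 exactly.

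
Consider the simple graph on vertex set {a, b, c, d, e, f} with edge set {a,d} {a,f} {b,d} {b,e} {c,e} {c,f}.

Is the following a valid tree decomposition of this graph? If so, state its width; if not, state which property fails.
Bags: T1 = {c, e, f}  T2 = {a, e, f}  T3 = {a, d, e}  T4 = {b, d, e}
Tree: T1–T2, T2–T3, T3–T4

Yes; width 2.

Checking the three conditions: (i) the bags cover all of {a, b, c, d, e, f}; (ii) for each edge, some bag contains both endpoints; (iii) the bags containing any fixed vertex form a subtree. All hold, so the decomposition is valid with width 3 − 1 = 2.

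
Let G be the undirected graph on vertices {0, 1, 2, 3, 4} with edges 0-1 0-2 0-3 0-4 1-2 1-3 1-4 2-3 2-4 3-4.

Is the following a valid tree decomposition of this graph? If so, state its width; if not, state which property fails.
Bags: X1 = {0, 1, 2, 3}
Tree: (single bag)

No — vertex 4 appears in no bag.

A tree decomposition must satisfy three properties: every vertex lies in some bag; for every edge, both endpoints lie together in some bag; and for every vertex, the bags containing it form a connected subtree. Here vertex 4 appears in no bag, so the decomposition is invalid.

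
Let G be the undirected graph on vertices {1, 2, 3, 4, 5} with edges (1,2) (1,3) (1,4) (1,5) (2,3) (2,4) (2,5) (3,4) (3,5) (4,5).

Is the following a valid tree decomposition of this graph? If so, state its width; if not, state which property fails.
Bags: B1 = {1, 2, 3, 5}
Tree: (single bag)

No — vertex 4 appears in no bag.

A tree decomposition must satisfy three properties: every vertex lies in some bag; for every edge, both endpoints lie together in some bag; and for every vertex, the bags containing it form a connected subtree. Here vertex 4 appears in no bag, so the decomposition is invalid.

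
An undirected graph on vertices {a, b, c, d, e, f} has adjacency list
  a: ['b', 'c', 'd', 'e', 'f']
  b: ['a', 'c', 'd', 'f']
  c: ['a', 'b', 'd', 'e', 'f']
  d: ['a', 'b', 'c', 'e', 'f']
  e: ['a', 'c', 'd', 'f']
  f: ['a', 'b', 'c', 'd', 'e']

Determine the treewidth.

A width-4 tree decomposition is:
Bags: B1 = {a, b, c, d, f}  B2 = {a, c, d, e, f}
Tree: B1–B2
Every bag has size at most 5, so the width is 5 − 1 = 4 and tw(G) ≤ 4. Conversely, {a, c, d, e, f} is a clique of size 5, and the vertices of any clique must share a bag in every tree decomposition; so some bag has ≥ 5 vertices and tw(G) ≥ 4. The upper and lower bounds meet at 4, so that is the treewidth.

4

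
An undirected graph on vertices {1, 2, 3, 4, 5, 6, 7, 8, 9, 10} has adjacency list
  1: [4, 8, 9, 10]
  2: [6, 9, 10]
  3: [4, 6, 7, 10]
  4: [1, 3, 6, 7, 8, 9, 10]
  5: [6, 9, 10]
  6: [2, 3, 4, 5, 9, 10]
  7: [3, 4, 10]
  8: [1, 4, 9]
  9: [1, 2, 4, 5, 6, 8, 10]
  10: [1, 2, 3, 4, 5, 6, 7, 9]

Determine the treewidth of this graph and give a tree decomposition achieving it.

Treewidth 3.
One optimal decomposition is:
Bags: B1 = {4, 6, 9, 10}  B2 = {1, 4, 9, 10}  B3 = {3, 4, 6, 10}  B4 = {1, 4, 8, 9}  B5 = {2, 6, 9, 10}  B6 = {5, 6, 9, 10}  B7 = {3, 4, 7, 10}
Tree: B1–B2, B1–B3, B2–B4, B1–B5, B5–B6, B3–B7

The largest bag has 4 vertices, giving width 3; this decomposition certifies tw(G) ≤ 3. For the lower bound, the 4 vertices {1, 4, 8, 9} are pairwise adjacent, and any tree decomposition puts a clique entirely inside one bag — forcing width ≥ 3. The upper and lower bounds meet at 3, so that is the treewidth.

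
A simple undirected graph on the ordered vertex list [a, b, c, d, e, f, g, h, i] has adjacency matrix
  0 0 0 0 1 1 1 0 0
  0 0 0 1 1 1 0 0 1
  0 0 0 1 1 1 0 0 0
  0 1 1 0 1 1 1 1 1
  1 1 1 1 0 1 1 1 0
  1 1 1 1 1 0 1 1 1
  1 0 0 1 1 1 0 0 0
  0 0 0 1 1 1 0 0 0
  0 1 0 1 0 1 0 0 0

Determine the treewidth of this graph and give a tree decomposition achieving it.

Each bag holds 4 vertices, so the decomposition has width 3, which upper-bounds the treewidth. Conversely, {d, e, f, g} is a clique of size 4, and the vertices of any clique must share a bag in every tree decomposition; so some bag has ≥ 4 vertices and tw(G) ≥ 3. Combining the bounds, tw(G) = 3.

Treewidth 3.
One such decomposition:
Bags: B1 = {b, d, e, f}  B2 = {d, e, f, g}  B3 = {d, e, f, h}  B4 = {c, d, e, f}  B5 = {a, e, f, g}  B6 = {b, d, f, i}
Tree: B1–B2, B1–B3, B1–B4, B2–B5, B1–B6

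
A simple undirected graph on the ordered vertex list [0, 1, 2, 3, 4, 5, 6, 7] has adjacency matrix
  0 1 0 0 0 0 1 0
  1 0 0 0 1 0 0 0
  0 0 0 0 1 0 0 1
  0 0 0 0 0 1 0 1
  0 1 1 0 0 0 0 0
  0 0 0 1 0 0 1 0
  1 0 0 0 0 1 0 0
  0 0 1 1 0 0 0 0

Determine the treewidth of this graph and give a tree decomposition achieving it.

Treewidth 2.
Bags: B1 = {2, 3, 7}  B2 = {2, 3, 5}  B3 = {2, 5, 6}  B4 = {0, 2, 6}  B5 = {0, 1, 2}  B6 = {1, 2, 4}
Tree: B1–B2, B2–B3, B3–B4, B4–B5, B5–B6

The largest bag has 3 vertices, giving width 2; this decomposition certifies tw(G) ≤ 2. Since 2–7–3–5–6–0–1–4–2 is a cycle in G, G is not acyclic. Forests are exactly the graphs of treewidth ≤ 1, so tw(G) ≥ 2. Hence tw(G) = 2 exactly.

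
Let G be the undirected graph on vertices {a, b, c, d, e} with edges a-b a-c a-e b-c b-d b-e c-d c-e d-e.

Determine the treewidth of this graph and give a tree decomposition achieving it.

Treewidth 3.
One optimal decomposition is:
Bags: B1 = {a, b, c, e}  B2 = {b, c, d, e}
Tree: B1–B2

The largest bag has 4 vertices, giving width 3; this decomposition certifies tw(G) ≤ 3. Conversely, {b, c, d, e} is a clique of size 4, and the vertices of any clique must share a bag in every tree decomposition; so some bag has ≥ 4 vertices and tw(G) ≥ 3. Therefore the treewidth is 3.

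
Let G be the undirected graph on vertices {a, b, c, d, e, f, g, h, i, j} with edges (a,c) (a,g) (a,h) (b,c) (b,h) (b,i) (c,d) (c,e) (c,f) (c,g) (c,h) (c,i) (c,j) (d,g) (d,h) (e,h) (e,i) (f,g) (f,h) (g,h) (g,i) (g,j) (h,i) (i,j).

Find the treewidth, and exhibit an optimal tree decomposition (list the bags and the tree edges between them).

Treewidth 3.
Bags: B1 = {a, c, g, h}  B2 = {c, f, g, h}  B3 = {c, g, h, i}  B4 = {c, g, i, j}  B5 = {c, d, g, h}  B6 = {c, e, h, i}  B7 = {b, c, h, i}
Tree: B1–B2, B1–B3, B3–B4, B2–B5, B3–B6, B3–B7

The largest bag has 4 vertices, giving width 3; this decomposition certifies tw(G) ≤ 3. On the other hand G contains the 4-clique {c, g, i, j}. A clique must lie in a single bag of any decomposition, so no decomposition can have width below 3. The upper and lower bounds meet at 3, so that is the treewidth.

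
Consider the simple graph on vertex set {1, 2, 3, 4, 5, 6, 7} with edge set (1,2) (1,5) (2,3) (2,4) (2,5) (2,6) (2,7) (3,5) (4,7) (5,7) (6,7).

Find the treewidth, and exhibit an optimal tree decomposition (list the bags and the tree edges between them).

Every bag has size at most 3, so the width is 3 − 1 = 2 and tw(G) ≤ 2. For the lower bound, the 3 vertices {2, 4, 7} are pairwise adjacent, and any tree decomposition puts a clique entirely inside one bag — forcing width ≥ 2. Combining the bounds, tw(G) = 2.

Treewidth 2.
One such decomposition:
Bags: B1 = {2, 4, 7}  B2 = {2, 5, 7}  B3 = {1, 2, 5}  B4 = {2, 6, 7}  B5 = {2, 3, 5}
Tree: B1–B2, B2–B3, B1–B4, B2–B5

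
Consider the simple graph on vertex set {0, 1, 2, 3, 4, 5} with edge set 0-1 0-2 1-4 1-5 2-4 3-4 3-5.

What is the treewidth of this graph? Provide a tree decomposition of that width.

The largest bag has 3 vertices, giving width 2; this decomposition certifies tw(G) ≤ 2. For the lower bound, G contains the cycle 0–2–4–1–0, so G is not a forest; only forests have treewidth ≤ 1, hence tw(G) ≥ 2. Therefore the treewidth is 2.

Treewidth 2.
Bags: B1 = {0, 1, 2}  B2 = {1, 2, 4}  B3 = {1, 4, 5}  B4 = {3, 4, 5}
Tree: B1–B2, B2–B3, B3–B4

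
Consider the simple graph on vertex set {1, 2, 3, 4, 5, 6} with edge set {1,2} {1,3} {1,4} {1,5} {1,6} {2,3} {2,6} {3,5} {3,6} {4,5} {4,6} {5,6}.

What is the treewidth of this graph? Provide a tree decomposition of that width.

The largest bag has 4 vertices, giving width 3; this decomposition certifies tw(G) ≤ 3. Conversely, {1, 2, 3, 6} is a clique of size 4, and the vertices of any clique must share a bag in every tree decomposition; so some bag has ≥ 4 vertices and tw(G) ≥ 3. Therefore the treewidth is 3.

Treewidth 3.
One such decomposition:
Bags: B1 = {1, 3, 5, 6}  B2 = {1, 2, 3, 6}  B3 = {1, 4, 5, 6}
Tree: B1–B2, B1–B3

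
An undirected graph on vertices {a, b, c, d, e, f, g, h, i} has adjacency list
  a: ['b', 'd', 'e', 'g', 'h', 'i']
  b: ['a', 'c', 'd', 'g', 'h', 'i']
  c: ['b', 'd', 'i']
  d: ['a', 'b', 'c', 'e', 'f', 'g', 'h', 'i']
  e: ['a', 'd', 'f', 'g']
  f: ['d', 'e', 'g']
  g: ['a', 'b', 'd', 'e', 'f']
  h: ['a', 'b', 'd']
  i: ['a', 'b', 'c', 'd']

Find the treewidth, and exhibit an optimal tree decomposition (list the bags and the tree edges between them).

Treewidth 3.
Bags: B1 = {a, b, d, g}  B2 = {a, d, e, g}  B3 = {d, e, f, g}  B4 = {a, b, d, h}  B5 = {a, b, d, i}  B6 = {b, c, d, i}
Tree: B1–B2, B2–B3, B1–B4, B4–B5, B5–B6

Each bag holds 4 vertices, so the decomposition has width 3, which upper-bounds the treewidth. On the other hand G contains the 4-clique {a, d, e, g}. A clique must lie in a single bag of any decomposition, so no decomposition can have width below 3. Therefore the treewidth is 3.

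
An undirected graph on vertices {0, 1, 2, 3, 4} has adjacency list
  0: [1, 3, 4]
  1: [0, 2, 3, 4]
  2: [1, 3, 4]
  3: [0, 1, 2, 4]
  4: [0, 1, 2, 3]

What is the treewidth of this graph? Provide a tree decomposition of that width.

Treewidth 3.
One optimal decomposition is:
Bags: B1 = {1, 2, 3, 4}  B2 = {0, 1, 3, 4}
Tree: B1–B2

Every bag has size at most 4, so the width is 4 − 1 = 3 and tw(G) ≤ 3. On the other hand G contains the 4-clique {0, 1, 3, 4}. A clique must lie in a single bag of any decomposition, so no decomposition can have width below 3. Combining the bounds, tw(G) = 3.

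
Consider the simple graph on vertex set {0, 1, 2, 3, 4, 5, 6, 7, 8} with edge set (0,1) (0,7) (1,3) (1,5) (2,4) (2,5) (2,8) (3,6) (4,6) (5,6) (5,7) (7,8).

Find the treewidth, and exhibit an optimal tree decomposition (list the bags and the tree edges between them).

Every bag has size at most 4, so the width is 4 − 1 = 3 and tw(G) ≤ 3. For the lower bound: the 4 vertex sets {0,7,8}, {2}, {5}, {1,3,4,6} are disjoint, each induces a connected subgraph, and every pair is joined by at least one edge of G. Contracting each set to a single vertex therefore yields K_{4} as a minor, and since treewidth is minor-monotone, tw(G) ≥ tw(K_{4}) = 3. The upper and lower bounds meet at 3, so that is the treewidth.

Treewidth 3.
One such decomposition:
Bags: B1 = {0, 2, 7, 8}  B2 = {0, 2, 5, 7}  B3 = {0, 1, 2, 5}  B4 = {1, 2, 4, 5}  B5 = {1, 4, 5, 6}  B6 = {1, 3, 4, 6}
Tree: B1–B2, B2–B3, B3–B4, B4–B5, B5–B6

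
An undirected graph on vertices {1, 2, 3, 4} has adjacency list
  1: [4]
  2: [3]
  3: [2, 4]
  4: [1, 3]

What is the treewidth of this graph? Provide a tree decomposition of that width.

Treewidth 1.
One such decomposition:
Bags: B1 = {2, 3}  B2 = {3, 4}  B3 = {1, 4}
Tree: B1–B2, B2–B3

Every bag has size at most 2, so the width is 2 − 1 = 1 and tw(G) ≤ 1. Any graph with an edge has treewidth ≥ 1, and G has the edge 2–3. Combining the bounds, tw(G) = 1.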